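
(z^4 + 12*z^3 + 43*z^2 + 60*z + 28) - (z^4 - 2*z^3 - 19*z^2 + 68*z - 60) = 14*z^3 + 62*z^2 - 8*z + 88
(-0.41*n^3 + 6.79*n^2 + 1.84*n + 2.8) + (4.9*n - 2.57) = -0.41*n^3 + 6.79*n^2 + 6.74*n + 0.23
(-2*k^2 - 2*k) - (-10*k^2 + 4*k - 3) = 8*k^2 - 6*k + 3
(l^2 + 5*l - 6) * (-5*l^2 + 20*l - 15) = -5*l^4 - 5*l^3 + 115*l^2 - 195*l + 90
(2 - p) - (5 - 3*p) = 2*p - 3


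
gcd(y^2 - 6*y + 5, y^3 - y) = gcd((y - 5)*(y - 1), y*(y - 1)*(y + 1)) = y - 1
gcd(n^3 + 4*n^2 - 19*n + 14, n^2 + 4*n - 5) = n - 1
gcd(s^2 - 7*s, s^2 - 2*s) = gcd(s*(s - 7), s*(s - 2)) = s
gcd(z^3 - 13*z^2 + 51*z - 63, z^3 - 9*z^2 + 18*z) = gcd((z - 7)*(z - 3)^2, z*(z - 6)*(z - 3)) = z - 3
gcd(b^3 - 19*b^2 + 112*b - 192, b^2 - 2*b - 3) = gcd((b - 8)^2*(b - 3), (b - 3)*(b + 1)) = b - 3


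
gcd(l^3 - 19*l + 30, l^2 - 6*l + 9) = l - 3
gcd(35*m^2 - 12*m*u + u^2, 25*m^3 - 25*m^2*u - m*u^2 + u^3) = -5*m + u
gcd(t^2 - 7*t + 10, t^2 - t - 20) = t - 5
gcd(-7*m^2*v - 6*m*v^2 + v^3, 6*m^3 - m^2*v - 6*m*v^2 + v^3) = m + v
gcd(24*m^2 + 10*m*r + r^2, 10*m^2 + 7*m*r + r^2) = 1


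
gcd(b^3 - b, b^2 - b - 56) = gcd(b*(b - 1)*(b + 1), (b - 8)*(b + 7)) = 1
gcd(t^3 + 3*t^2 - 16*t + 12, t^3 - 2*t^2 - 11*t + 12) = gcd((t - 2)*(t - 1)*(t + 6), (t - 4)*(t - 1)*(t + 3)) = t - 1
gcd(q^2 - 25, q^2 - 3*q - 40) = q + 5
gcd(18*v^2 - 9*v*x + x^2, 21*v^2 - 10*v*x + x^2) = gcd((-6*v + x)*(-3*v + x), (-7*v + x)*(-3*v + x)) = -3*v + x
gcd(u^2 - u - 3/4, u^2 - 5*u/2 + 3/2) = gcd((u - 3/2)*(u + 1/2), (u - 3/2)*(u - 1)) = u - 3/2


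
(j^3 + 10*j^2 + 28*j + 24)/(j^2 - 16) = (j^3 + 10*j^2 + 28*j + 24)/(j^2 - 16)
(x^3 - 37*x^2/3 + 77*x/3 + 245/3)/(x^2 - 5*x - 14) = (3*x^2 - 16*x - 35)/(3*(x + 2))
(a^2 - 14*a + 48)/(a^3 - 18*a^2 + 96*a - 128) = (a - 6)/(a^2 - 10*a + 16)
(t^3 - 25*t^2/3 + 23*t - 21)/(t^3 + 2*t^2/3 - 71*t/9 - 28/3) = 3*(3*t^2 - 16*t + 21)/(9*t^2 + 33*t + 28)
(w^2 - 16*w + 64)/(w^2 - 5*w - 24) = (w - 8)/(w + 3)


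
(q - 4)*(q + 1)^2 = q^3 - 2*q^2 - 7*q - 4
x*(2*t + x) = 2*t*x + x^2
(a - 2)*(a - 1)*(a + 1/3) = a^3 - 8*a^2/3 + a + 2/3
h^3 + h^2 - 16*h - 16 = (h - 4)*(h + 1)*(h + 4)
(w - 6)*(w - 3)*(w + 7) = w^3 - 2*w^2 - 45*w + 126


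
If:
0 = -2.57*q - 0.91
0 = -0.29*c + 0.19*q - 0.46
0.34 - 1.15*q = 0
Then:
No Solution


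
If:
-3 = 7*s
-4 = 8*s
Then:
No Solution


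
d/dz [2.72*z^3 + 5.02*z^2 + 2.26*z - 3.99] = 8.16*z^2 + 10.04*z + 2.26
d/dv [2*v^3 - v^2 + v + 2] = 6*v^2 - 2*v + 1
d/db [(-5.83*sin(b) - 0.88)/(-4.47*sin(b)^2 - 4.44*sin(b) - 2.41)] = (-26.0601*sin(b)^2 - 7.8672*sin(b) + 10.1431)*cos(b)/(19.9809*sin(b)^4 + 39.6936*sin(b)^3 + 41.259*sin(b)^2 + 21.4008*sin(b) + 5.8081)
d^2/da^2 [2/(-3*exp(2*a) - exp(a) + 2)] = 2*(-2*(6*exp(a) + 1)^2*exp(a) + (12*exp(a) + 1)*(3*exp(2*a) + exp(a) - 2))*exp(a)/(3*exp(2*a) + exp(a) - 2)^3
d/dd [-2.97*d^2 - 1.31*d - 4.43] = -5.94*d - 1.31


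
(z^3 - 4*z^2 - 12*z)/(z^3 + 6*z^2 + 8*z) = (z - 6)/(z + 4)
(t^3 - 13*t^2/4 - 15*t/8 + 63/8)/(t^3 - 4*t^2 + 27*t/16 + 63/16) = 2*(2*t + 3)/(4*t + 3)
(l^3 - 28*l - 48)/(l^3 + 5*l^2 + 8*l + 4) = (l^2 - 2*l - 24)/(l^2 + 3*l + 2)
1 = 1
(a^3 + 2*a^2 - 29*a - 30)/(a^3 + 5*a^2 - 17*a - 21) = (a^2 + a - 30)/(a^2 + 4*a - 21)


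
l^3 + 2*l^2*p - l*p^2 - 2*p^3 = (l - p)*(l + p)*(l + 2*p)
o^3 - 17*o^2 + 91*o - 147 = (o - 7)^2*(o - 3)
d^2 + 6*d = d*(d + 6)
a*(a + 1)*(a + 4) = a^3 + 5*a^2 + 4*a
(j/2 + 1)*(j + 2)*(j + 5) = j^3/2 + 9*j^2/2 + 12*j + 10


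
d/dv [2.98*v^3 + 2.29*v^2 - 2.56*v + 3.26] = 8.94*v^2 + 4.58*v - 2.56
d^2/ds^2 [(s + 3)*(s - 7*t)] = 2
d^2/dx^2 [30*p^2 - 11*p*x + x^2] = 2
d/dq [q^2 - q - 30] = 2*q - 1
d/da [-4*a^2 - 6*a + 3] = -8*a - 6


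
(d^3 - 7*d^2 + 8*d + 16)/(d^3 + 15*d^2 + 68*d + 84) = (d^3 - 7*d^2 + 8*d + 16)/(d^3 + 15*d^2 + 68*d + 84)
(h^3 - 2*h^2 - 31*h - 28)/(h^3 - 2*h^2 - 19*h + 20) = (h^2 - 6*h - 7)/(h^2 - 6*h + 5)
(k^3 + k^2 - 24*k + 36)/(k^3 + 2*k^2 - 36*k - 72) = (k^2 - 5*k + 6)/(k^2 - 4*k - 12)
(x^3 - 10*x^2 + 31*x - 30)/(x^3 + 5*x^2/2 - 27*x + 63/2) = 2*(x^2 - 7*x + 10)/(2*x^2 + 11*x - 21)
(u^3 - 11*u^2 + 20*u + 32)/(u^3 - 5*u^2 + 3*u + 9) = (u^2 - 12*u + 32)/(u^2 - 6*u + 9)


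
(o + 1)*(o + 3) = o^2 + 4*o + 3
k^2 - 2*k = k*(k - 2)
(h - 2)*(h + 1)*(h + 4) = h^3 + 3*h^2 - 6*h - 8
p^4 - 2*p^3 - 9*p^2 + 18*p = p*(p - 3)*(p - 2)*(p + 3)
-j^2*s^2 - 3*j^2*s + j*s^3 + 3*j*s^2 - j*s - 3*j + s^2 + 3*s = (-j + s)*(s + 3)*(j*s + 1)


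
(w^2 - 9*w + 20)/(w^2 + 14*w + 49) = (w^2 - 9*w + 20)/(w^2 + 14*w + 49)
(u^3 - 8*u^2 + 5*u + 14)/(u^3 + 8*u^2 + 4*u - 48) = (u^2 - 6*u - 7)/(u^2 + 10*u + 24)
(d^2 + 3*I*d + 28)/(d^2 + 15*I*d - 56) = (d - 4*I)/(d + 8*I)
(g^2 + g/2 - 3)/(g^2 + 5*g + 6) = (g - 3/2)/(g + 3)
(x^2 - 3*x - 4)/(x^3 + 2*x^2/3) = 3*(x^2 - 3*x - 4)/(x^2*(3*x + 2))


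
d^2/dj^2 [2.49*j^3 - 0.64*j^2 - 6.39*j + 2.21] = 14.94*j - 1.28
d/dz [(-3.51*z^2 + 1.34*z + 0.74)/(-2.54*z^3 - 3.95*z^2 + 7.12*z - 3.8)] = (-8.9154*z^4 + 6.8072*z^3 - 14.0594*z^2 + 32.522*z - 10.3608)/(6.4516*z^6 + 20.066*z^5 - 20.5671*z^4 - 36.944*z^3 + 80.7144*z^2 - 54.112*z + 14.44)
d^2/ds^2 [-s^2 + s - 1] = -2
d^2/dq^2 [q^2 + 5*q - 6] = 2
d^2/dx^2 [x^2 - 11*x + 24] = 2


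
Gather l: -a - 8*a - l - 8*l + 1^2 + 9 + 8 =-9*a - 9*l + 18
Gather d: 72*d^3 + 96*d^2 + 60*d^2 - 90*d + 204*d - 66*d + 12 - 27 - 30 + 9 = 72*d^3 + 156*d^2 + 48*d - 36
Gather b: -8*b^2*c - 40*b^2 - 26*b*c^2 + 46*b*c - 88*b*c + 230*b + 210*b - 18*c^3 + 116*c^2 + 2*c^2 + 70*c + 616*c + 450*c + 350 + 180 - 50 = b^2*(-8*c - 40) + b*(-26*c^2 - 42*c + 440) - 18*c^3 + 118*c^2 + 1136*c + 480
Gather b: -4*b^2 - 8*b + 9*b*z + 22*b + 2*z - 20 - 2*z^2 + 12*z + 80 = -4*b^2 + b*(9*z + 14) - 2*z^2 + 14*z + 60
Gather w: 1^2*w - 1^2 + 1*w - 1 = 2*w - 2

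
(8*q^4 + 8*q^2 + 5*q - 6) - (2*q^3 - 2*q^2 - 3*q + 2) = 8*q^4 - 2*q^3 + 10*q^2 + 8*q - 8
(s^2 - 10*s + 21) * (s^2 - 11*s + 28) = s^4 - 21*s^3 + 159*s^2 - 511*s + 588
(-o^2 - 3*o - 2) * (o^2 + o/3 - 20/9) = -o^4 - 10*o^3/3 - 7*o^2/9 + 6*o + 40/9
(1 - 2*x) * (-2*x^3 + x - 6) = 4*x^4 - 2*x^3 - 2*x^2 + 13*x - 6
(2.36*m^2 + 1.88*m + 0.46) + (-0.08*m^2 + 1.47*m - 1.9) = 2.28*m^2 + 3.35*m - 1.44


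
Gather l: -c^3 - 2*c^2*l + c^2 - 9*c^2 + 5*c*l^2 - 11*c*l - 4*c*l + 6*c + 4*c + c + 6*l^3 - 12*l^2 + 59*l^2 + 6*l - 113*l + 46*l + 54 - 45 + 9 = -c^3 - 8*c^2 + 11*c + 6*l^3 + l^2*(5*c + 47) + l*(-2*c^2 - 15*c - 61) + 18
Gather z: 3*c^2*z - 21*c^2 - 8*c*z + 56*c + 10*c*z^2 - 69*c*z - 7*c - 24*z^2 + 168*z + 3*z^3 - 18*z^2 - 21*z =-21*c^2 + 49*c + 3*z^3 + z^2*(10*c - 42) + z*(3*c^2 - 77*c + 147)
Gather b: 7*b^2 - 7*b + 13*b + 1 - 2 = 7*b^2 + 6*b - 1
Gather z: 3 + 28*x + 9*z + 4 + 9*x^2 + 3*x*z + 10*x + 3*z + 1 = 9*x^2 + 38*x + z*(3*x + 12) + 8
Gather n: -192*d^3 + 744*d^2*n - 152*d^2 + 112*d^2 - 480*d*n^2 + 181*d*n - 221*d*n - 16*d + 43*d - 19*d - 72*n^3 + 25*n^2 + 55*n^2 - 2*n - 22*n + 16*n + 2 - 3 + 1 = -192*d^3 - 40*d^2 + 8*d - 72*n^3 + n^2*(80 - 480*d) + n*(744*d^2 - 40*d - 8)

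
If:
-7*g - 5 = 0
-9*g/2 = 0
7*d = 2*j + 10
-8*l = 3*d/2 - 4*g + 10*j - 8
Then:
No Solution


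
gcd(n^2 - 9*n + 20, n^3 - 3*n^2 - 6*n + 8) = n - 4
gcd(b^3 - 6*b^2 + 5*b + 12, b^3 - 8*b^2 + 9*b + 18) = b^2 - 2*b - 3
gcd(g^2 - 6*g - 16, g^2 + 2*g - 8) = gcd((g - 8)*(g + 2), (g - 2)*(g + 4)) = 1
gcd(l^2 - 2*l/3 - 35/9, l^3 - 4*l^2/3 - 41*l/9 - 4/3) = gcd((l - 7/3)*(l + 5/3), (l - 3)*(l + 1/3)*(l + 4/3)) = 1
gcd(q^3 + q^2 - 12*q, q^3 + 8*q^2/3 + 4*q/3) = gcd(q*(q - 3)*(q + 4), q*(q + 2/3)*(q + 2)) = q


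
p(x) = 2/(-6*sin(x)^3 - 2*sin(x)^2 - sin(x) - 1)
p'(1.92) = -0.19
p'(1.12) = 0.27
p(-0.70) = 4.78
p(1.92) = -0.23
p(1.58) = -0.20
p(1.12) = -0.25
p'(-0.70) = 51.51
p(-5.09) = -0.24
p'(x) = 2*(18*sin(x)^2*cos(x) + 4*sin(x)*cos(x) + cos(x))/(-6*sin(x)^3 - 2*sin(x)^2 - sin(x) - 1)^2 = 2*(18*sin(x)^2 + 4*sin(x) + 1)*cos(x)/(6*sin(x)^3 + 2*sin(x)^2 + sin(x) + 1)^2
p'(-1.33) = 0.52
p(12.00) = -17.80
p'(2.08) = -0.33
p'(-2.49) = -188.83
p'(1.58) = -0.00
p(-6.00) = -1.28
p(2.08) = -0.27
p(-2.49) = 9.56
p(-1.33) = 0.56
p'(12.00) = 539.76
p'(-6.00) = 2.76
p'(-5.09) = 0.21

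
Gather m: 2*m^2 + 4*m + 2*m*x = 2*m^2 + m*(2*x + 4)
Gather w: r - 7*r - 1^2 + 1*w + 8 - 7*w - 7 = -6*r - 6*w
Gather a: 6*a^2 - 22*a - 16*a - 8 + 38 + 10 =6*a^2 - 38*a + 40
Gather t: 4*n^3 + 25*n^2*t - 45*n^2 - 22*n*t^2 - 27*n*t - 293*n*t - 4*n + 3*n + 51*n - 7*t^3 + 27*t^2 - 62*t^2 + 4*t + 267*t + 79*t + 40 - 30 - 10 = 4*n^3 - 45*n^2 + 50*n - 7*t^3 + t^2*(-22*n - 35) + t*(25*n^2 - 320*n + 350)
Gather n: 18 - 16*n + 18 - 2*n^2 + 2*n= -2*n^2 - 14*n + 36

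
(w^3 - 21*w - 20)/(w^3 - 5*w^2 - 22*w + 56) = (w^2 - 4*w - 5)/(w^2 - 9*w + 14)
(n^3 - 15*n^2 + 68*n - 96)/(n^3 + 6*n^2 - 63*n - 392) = (n^2 - 7*n + 12)/(n^2 + 14*n + 49)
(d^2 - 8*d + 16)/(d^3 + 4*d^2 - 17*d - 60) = (d - 4)/(d^2 + 8*d + 15)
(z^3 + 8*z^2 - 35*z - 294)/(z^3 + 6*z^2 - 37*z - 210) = (z + 7)/(z + 5)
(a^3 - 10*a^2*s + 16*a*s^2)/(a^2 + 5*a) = (a^2 - 10*a*s + 16*s^2)/(a + 5)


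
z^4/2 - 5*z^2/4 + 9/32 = (z/2 + 1/4)*(z - 3/2)*(z - 1/2)*(z + 3/2)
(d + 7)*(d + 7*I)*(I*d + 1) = I*d^3 - 6*d^2 + 7*I*d^2 - 42*d + 7*I*d + 49*I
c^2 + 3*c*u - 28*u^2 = (c - 4*u)*(c + 7*u)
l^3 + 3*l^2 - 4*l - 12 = (l - 2)*(l + 2)*(l + 3)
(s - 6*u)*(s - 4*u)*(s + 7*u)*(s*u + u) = s^4*u - 3*s^3*u^2 + s^3*u - 46*s^2*u^3 - 3*s^2*u^2 + 168*s*u^4 - 46*s*u^3 + 168*u^4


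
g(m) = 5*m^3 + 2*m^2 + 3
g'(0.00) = 0.00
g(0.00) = 3.00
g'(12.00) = 2208.00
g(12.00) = 8931.00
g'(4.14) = 273.65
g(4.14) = 392.07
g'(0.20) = 1.40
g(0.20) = 3.12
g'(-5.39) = 414.22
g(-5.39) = -721.85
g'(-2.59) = 90.26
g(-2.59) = -70.45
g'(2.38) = 94.49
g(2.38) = 81.74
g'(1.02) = 19.69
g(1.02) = 10.39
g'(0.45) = 4.84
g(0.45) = 3.86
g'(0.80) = 12.80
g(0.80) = 6.84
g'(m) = 15*m^2 + 4*m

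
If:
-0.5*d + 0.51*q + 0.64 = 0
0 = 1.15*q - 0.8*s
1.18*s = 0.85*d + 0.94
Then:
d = 3.77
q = 2.45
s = 3.52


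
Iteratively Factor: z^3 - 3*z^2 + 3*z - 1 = (z - 1)*(z^2 - 2*z + 1) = (z - 1)^2*(z - 1)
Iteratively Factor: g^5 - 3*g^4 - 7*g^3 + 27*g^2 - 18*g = (g + 3)*(g^4 - 6*g^3 + 11*g^2 - 6*g) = g*(g + 3)*(g^3 - 6*g^2 + 11*g - 6) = g*(g - 3)*(g + 3)*(g^2 - 3*g + 2) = g*(g - 3)*(g - 1)*(g + 3)*(g - 2)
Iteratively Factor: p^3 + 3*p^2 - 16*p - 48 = (p + 4)*(p^2 - p - 12) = (p - 4)*(p + 4)*(p + 3)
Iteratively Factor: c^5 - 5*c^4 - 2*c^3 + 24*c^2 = (c - 4)*(c^4 - c^3 - 6*c^2) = (c - 4)*(c + 2)*(c^3 - 3*c^2) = c*(c - 4)*(c + 2)*(c^2 - 3*c) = c^2*(c - 4)*(c + 2)*(c - 3)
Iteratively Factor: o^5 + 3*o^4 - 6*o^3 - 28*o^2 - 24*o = (o)*(o^4 + 3*o^3 - 6*o^2 - 28*o - 24) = o*(o + 2)*(o^3 + o^2 - 8*o - 12) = o*(o + 2)^2*(o^2 - o - 6) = o*(o - 3)*(o + 2)^2*(o + 2)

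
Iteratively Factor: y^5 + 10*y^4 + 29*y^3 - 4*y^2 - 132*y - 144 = (y + 3)*(y^4 + 7*y^3 + 8*y^2 - 28*y - 48) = (y + 3)^2*(y^3 + 4*y^2 - 4*y - 16) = (y + 2)*(y + 3)^2*(y^2 + 2*y - 8) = (y + 2)*(y + 3)^2*(y + 4)*(y - 2)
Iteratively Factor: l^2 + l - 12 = (l - 3)*(l + 4)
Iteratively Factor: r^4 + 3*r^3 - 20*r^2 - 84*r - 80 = (r + 2)*(r^3 + r^2 - 22*r - 40) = (r - 5)*(r + 2)*(r^2 + 6*r + 8) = (r - 5)*(r + 2)*(r + 4)*(r + 2)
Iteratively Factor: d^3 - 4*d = (d - 2)*(d^2 + 2*d) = d*(d - 2)*(d + 2)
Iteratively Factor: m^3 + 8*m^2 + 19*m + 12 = (m + 3)*(m^2 + 5*m + 4) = (m + 3)*(m + 4)*(m + 1)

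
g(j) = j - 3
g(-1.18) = -4.18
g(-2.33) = -5.33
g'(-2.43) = 1.00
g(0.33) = -2.67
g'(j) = 1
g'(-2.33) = 1.00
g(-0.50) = -3.50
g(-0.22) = -3.22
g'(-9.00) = 1.00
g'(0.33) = 1.00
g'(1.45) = 1.00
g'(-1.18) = 1.00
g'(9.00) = 1.00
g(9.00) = 6.00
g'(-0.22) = 1.00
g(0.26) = -2.74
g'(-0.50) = 1.00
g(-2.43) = -5.43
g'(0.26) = 1.00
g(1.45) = -1.55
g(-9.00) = -12.00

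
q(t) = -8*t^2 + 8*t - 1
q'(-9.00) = 152.00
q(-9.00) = -721.00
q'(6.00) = -88.00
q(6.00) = -241.00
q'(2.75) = -36.00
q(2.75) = -39.50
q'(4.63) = -66.08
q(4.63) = -135.46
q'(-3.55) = 64.80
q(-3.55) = -130.22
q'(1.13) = -10.08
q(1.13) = -2.18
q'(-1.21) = 27.36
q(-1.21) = -22.39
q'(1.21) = -11.36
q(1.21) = -3.03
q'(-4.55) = 80.80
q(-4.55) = -203.02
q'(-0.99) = 23.84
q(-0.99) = -16.76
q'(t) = 8 - 16*t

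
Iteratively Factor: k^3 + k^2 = (k + 1)*(k^2) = k*(k + 1)*(k)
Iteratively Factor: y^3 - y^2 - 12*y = (y - 4)*(y^2 + 3*y) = (y - 4)*(y + 3)*(y)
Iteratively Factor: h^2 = (h)*(h)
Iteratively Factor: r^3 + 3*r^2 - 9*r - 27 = (r - 3)*(r^2 + 6*r + 9) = (r - 3)*(r + 3)*(r + 3)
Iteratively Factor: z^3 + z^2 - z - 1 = (z - 1)*(z^2 + 2*z + 1) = (z - 1)*(z + 1)*(z + 1)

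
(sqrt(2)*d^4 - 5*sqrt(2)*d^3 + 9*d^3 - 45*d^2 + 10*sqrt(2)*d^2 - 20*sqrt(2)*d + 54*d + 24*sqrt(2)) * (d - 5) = sqrt(2)*d^5 - 10*sqrt(2)*d^4 + 9*d^4 - 90*d^3 + 35*sqrt(2)*d^3 - 70*sqrt(2)*d^2 + 279*d^2 - 270*d + 124*sqrt(2)*d - 120*sqrt(2)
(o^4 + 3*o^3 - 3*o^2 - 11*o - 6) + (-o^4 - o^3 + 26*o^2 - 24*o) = 2*o^3 + 23*o^2 - 35*o - 6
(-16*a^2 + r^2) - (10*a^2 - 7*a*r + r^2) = -26*a^2 + 7*a*r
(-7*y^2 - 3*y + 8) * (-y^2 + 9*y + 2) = 7*y^4 - 60*y^3 - 49*y^2 + 66*y + 16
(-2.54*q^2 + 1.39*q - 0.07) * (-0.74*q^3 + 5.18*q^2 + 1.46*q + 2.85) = 1.8796*q^5 - 14.1858*q^4 + 3.5436*q^3 - 5.5722*q^2 + 3.8593*q - 0.1995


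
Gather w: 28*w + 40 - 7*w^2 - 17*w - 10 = -7*w^2 + 11*w + 30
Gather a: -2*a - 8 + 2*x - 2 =-2*a + 2*x - 10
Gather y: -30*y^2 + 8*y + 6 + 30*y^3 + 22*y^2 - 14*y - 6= 30*y^3 - 8*y^2 - 6*y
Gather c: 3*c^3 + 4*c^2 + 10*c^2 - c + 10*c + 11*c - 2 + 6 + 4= 3*c^3 + 14*c^2 + 20*c + 8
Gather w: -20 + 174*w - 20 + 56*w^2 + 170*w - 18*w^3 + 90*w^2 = -18*w^3 + 146*w^2 + 344*w - 40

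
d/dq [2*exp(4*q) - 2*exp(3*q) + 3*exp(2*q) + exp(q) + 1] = (8*exp(3*q) - 6*exp(2*q) + 6*exp(q) + 1)*exp(q)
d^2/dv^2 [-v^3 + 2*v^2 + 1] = 4 - 6*v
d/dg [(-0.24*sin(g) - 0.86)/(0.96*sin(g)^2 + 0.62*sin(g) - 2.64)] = (0.2304*sin(g)^2 + 1.6512*sin(g) + 1.1668)*cos(g)/(0.9216*sin(g)^4 + 1.1904*sin(g)^3 - 4.6844*sin(g)^2 - 3.2736*sin(g) + 6.9696)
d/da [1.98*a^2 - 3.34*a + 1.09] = 3.96*a - 3.34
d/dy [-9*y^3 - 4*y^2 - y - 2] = -27*y^2 - 8*y - 1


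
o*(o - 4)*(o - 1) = o^3 - 5*o^2 + 4*o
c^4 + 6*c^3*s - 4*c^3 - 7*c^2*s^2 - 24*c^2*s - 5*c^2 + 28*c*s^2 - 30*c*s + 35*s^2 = (c - 5)*(c + 1)*(c - s)*(c + 7*s)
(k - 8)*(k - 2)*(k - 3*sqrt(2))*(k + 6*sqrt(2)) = k^4 - 10*k^3 + 3*sqrt(2)*k^3 - 30*sqrt(2)*k^2 - 20*k^2 + 48*sqrt(2)*k + 360*k - 576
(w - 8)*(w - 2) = w^2 - 10*w + 16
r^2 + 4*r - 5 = (r - 1)*(r + 5)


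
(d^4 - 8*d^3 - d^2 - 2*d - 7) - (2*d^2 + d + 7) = d^4 - 8*d^3 - 3*d^2 - 3*d - 14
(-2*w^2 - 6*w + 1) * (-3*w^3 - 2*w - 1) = 6*w^5 + 18*w^4 + w^3 + 14*w^2 + 4*w - 1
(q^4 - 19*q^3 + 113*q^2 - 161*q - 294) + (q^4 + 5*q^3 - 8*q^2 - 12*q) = 2*q^4 - 14*q^3 + 105*q^2 - 173*q - 294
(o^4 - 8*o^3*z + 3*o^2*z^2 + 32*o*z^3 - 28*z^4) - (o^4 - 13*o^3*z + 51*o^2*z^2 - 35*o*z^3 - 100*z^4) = 5*o^3*z - 48*o^2*z^2 + 67*o*z^3 + 72*z^4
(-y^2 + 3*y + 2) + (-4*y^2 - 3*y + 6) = 8 - 5*y^2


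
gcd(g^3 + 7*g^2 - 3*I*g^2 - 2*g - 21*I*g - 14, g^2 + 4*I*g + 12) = g - 2*I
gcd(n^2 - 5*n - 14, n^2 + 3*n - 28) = 1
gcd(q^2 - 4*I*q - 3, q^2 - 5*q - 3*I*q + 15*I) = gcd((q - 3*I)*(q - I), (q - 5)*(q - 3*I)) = q - 3*I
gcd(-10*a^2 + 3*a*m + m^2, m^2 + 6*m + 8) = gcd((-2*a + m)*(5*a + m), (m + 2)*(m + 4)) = 1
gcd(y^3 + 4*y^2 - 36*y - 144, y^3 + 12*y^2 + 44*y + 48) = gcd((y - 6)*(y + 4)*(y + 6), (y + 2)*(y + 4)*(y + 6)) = y^2 + 10*y + 24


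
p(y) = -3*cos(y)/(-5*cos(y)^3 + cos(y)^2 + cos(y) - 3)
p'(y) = -3*(-15*sin(y)*cos(y)^2 + 2*sin(y)*cos(y) + sin(y))*cos(y)/(-5*cos(y)^3 + cos(y)^2 + cos(y) - 3)^2 + 3*sin(y)/(-5*cos(y)^3 + cos(y)^2 + cos(y) - 3) = 3*(15*cos(y) - cos(2*y) + 5*cos(3*y) - 7)*sin(y)/(2*(5*cos(y)^3 - cos(y)^2 - cos(y) + 3)^2)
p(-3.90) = -1.69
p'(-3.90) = -9.17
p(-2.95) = 1.72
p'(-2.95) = 2.61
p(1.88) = -0.30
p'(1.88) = -1.02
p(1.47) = 0.10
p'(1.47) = -1.07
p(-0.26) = 0.52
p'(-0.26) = -0.12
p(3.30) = 1.64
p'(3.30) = 1.98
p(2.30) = -1.15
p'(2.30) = -4.71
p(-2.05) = -0.50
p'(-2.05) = 1.47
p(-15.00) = -2.30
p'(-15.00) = 15.83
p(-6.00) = 0.52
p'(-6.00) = 0.13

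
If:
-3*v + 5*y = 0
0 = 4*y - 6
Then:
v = 5/2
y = 3/2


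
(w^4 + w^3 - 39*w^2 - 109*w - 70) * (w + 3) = w^5 + 4*w^4 - 36*w^3 - 226*w^2 - 397*w - 210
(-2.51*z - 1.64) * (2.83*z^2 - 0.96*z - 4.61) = -7.1033*z^3 - 2.2316*z^2 + 13.1455*z + 7.5604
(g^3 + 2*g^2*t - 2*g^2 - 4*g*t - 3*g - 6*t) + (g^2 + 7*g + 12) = g^3 + 2*g^2*t - g^2 - 4*g*t + 4*g - 6*t + 12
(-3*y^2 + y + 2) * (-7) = 21*y^2 - 7*y - 14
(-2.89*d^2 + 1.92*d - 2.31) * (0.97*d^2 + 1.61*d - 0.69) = -2.8033*d^4 - 2.7905*d^3 + 2.8446*d^2 - 5.0439*d + 1.5939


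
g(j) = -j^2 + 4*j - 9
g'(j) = 4 - 2*j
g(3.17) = -6.37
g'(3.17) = -2.34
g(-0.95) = -13.70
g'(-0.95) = 5.90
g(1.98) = -5.00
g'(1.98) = 0.04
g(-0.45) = -11.00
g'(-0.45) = 4.90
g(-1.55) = -17.60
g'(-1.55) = 7.10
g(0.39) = -7.59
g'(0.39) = 3.22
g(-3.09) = -30.91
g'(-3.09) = 10.18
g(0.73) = -6.61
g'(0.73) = 2.54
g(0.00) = -9.00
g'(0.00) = 4.00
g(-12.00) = -201.00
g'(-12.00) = 28.00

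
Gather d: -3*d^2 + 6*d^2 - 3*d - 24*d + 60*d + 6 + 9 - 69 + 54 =3*d^2 + 33*d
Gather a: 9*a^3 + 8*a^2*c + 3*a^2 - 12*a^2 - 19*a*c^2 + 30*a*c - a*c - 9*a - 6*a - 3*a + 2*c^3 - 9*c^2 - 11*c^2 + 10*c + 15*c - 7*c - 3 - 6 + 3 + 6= 9*a^3 + a^2*(8*c - 9) + a*(-19*c^2 + 29*c - 18) + 2*c^3 - 20*c^2 + 18*c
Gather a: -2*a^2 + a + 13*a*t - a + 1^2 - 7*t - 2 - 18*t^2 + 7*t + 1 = -2*a^2 + 13*a*t - 18*t^2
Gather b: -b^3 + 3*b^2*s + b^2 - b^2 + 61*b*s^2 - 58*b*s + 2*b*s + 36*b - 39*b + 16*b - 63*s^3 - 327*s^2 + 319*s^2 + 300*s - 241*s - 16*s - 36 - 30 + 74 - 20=-b^3 + 3*b^2*s + b*(61*s^2 - 56*s + 13) - 63*s^3 - 8*s^2 + 43*s - 12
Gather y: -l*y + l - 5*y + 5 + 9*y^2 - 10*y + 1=l + 9*y^2 + y*(-l - 15) + 6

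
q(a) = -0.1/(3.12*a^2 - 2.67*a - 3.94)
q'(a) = -0.1*(2.67 - 6.24*a)/(3.12*a^2 - 2.67*a - 3.94)^2 = (0.624*a - 0.267)/(-3.12*a^2 + 2.67*a + 3.94)^2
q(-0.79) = -0.86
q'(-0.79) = -56.00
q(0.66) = 0.02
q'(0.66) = 0.01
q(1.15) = 0.03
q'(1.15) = 0.05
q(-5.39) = -0.00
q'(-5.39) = -0.00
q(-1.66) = -0.01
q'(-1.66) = -0.02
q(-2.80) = -0.00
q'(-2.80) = -0.00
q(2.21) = -0.02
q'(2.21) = 0.04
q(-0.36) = 0.04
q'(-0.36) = -0.07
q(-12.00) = -0.00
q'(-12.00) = -0.00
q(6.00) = -0.00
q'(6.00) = 0.00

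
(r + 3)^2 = r^2 + 6*r + 9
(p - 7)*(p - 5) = p^2 - 12*p + 35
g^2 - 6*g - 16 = (g - 8)*(g + 2)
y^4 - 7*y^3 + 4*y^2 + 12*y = y*(y - 6)*(y - 2)*(y + 1)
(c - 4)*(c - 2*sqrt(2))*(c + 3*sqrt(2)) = c^3 - 4*c^2 + sqrt(2)*c^2 - 12*c - 4*sqrt(2)*c + 48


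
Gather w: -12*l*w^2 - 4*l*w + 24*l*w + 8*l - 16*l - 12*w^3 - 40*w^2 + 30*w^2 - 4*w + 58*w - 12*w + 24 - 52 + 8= -8*l - 12*w^3 + w^2*(-12*l - 10) + w*(20*l + 42) - 20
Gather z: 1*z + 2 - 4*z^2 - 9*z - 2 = -4*z^2 - 8*z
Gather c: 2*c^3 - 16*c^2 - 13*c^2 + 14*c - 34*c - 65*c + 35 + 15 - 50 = 2*c^3 - 29*c^2 - 85*c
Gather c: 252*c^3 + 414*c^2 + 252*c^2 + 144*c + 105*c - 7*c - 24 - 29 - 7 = 252*c^3 + 666*c^2 + 242*c - 60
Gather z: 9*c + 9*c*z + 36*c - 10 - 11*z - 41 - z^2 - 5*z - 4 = 45*c - z^2 + z*(9*c - 16) - 55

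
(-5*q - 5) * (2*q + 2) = -10*q^2 - 20*q - 10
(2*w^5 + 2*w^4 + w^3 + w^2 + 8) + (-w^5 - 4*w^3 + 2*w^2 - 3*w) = w^5 + 2*w^4 - 3*w^3 + 3*w^2 - 3*w + 8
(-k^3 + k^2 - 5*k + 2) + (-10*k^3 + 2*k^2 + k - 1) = -11*k^3 + 3*k^2 - 4*k + 1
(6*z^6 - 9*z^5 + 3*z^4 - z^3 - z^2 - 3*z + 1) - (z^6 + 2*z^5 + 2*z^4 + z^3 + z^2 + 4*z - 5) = 5*z^6 - 11*z^5 + z^4 - 2*z^3 - 2*z^2 - 7*z + 6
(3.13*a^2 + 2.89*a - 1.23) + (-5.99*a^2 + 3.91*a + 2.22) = -2.86*a^2 + 6.8*a + 0.99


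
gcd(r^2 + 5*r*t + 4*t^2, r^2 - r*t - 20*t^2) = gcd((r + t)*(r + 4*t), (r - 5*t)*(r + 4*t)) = r + 4*t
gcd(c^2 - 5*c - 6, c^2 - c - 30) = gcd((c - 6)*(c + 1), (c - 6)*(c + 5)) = c - 6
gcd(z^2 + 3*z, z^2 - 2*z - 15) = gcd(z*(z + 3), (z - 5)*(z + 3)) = z + 3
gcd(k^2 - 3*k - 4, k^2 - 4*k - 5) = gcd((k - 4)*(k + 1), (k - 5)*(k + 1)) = k + 1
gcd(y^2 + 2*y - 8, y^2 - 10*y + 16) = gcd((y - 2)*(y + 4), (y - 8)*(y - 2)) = y - 2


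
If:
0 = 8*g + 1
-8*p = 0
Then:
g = -1/8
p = 0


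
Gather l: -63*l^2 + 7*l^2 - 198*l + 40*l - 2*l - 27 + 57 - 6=-56*l^2 - 160*l + 24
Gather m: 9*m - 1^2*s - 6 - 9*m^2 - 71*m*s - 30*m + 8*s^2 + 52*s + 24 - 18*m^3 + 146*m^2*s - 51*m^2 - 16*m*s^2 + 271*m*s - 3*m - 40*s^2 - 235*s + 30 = -18*m^3 + m^2*(146*s - 60) + m*(-16*s^2 + 200*s - 24) - 32*s^2 - 184*s + 48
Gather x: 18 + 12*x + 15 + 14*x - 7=26*x + 26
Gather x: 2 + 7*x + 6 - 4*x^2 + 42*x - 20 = -4*x^2 + 49*x - 12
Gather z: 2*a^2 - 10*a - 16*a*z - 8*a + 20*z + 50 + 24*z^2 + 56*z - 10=2*a^2 - 18*a + 24*z^2 + z*(76 - 16*a) + 40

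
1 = 1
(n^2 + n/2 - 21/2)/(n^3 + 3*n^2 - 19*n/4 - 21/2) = 2*(n - 3)/(2*n^2 - n - 6)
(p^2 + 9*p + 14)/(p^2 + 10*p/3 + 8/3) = 3*(p + 7)/(3*p + 4)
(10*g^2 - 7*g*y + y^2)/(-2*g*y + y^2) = (-5*g + y)/y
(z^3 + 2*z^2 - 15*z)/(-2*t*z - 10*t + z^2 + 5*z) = z*(z - 3)/(-2*t + z)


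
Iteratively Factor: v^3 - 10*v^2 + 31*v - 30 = (v - 3)*(v^2 - 7*v + 10) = (v - 3)*(v - 2)*(v - 5)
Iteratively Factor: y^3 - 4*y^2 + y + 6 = (y + 1)*(y^2 - 5*y + 6) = (y - 3)*(y + 1)*(y - 2)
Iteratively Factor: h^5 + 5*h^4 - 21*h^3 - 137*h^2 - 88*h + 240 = (h + 3)*(h^4 + 2*h^3 - 27*h^2 - 56*h + 80) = (h + 3)*(h + 4)*(h^3 - 2*h^2 - 19*h + 20) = (h - 5)*(h + 3)*(h + 4)*(h^2 + 3*h - 4) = (h - 5)*(h - 1)*(h + 3)*(h + 4)*(h + 4)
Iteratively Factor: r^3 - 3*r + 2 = (r + 2)*(r^2 - 2*r + 1) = (r - 1)*(r + 2)*(r - 1)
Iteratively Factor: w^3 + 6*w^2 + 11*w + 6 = (w + 2)*(w^2 + 4*w + 3) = (w + 2)*(w + 3)*(w + 1)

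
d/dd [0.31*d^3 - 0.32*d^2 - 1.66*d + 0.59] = 0.93*d^2 - 0.64*d - 1.66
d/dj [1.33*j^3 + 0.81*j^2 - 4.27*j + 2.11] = 3.99*j^2 + 1.62*j - 4.27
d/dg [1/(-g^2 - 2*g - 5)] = 2*(g + 1)/(g^2 + 2*g + 5)^2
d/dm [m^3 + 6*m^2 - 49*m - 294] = 3*m^2 + 12*m - 49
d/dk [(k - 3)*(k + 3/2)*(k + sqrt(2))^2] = 4*k^3 - 9*k^2/2 + 6*sqrt(2)*k^2 - 6*sqrt(2)*k - 5*k - 9*sqrt(2) - 3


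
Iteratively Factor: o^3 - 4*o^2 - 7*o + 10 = (o - 1)*(o^2 - 3*o - 10) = (o - 1)*(o + 2)*(o - 5)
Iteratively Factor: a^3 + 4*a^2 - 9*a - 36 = (a - 3)*(a^2 + 7*a + 12) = (a - 3)*(a + 4)*(a + 3)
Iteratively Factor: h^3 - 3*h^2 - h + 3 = (h - 3)*(h^2 - 1) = (h - 3)*(h + 1)*(h - 1)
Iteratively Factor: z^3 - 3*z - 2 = (z - 2)*(z^2 + 2*z + 1) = (z - 2)*(z + 1)*(z + 1)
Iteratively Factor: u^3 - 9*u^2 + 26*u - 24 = (u - 2)*(u^2 - 7*u + 12) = (u - 3)*(u - 2)*(u - 4)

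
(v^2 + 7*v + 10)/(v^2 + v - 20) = (v + 2)/(v - 4)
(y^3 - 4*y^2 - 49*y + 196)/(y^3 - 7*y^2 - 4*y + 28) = (y^2 + 3*y - 28)/(y^2 - 4)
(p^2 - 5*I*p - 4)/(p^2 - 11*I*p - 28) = (p - I)/(p - 7*I)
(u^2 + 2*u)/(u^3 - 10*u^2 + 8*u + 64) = u/(u^2 - 12*u + 32)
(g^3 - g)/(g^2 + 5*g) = (g^2 - 1)/(g + 5)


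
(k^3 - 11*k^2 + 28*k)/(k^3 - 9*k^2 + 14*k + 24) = k*(k - 7)/(k^2 - 5*k - 6)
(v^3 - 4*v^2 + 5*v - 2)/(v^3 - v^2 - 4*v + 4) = (v - 1)/(v + 2)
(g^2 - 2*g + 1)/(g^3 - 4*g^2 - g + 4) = (g - 1)/(g^2 - 3*g - 4)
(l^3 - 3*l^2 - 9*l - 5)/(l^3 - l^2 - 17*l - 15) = (l + 1)/(l + 3)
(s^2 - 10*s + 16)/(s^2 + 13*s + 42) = (s^2 - 10*s + 16)/(s^2 + 13*s + 42)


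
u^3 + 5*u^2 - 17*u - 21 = (u - 3)*(u + 1)*(u + 7)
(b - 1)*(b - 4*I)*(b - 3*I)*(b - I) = b^4 - b^3 - 8*I*b^3 - 19*b^2 + 8*I*b^2 + 19*b + 12*I*b - 12*I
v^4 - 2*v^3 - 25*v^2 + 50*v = v*(v - 5)*(v - 2)*(v + 5)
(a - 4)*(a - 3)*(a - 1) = a^3 - 8*a^2 + 19*a - 12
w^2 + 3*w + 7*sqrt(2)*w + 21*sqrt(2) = (w + 3)*(w + 7*sqrt(2))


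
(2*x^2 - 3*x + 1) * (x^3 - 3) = 2*x^5 - 3*x^4 + x^3 - 6*x^2 + 9*x - 3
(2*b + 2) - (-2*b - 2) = 4*b + 4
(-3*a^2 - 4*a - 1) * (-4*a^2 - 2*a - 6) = 12*a^4 + 22*a^3 + 30*a^2 + 26*a + 6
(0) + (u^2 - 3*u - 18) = u^2 - 3*u - 18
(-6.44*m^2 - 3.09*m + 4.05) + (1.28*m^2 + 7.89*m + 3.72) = -5.16*m^2 + 4.8*m + 7.77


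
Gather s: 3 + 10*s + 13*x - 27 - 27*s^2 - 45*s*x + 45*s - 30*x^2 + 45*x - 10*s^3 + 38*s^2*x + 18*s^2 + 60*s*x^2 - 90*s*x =-10*s^3 + s^2*(38*x - 9) + s*(60*x^2 - 135*x + 55) - 30*x^2 + 58*x - 24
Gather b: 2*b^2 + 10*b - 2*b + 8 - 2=2*b^2 + 8*b + 6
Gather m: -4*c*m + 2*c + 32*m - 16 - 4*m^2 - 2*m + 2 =2*c - 4*m^2 + m*(30 - 4*c) - 14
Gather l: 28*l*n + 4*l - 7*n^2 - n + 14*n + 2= l*(28*n + 4) - 7*n^2 + 13*n + 2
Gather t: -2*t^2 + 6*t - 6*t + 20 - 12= 8 - 2*t^2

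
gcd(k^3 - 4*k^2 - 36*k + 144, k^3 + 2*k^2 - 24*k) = k^2 + 2*k - 24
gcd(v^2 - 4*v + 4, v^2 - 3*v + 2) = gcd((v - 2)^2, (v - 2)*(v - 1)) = v - 2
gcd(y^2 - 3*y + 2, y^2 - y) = y - 1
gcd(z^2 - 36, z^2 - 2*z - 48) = z + 6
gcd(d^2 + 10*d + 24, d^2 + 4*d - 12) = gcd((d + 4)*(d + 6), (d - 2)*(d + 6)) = d + 6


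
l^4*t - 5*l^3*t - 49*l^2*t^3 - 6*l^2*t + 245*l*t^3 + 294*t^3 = (l - 6)*(l - 7*t)*(l + 7*t)*(l*t + t)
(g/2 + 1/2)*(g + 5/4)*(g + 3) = g^3/2 + 21*g^2/8 + 4*g + 15/8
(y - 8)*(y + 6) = y^2 - 2*y - 48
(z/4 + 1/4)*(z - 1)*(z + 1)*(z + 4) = z^4/4 + 5*z^3/4 + 3*z^2/4 - 5*z/4 - 1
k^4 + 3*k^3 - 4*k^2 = k^2*(k - 1)*(k + 4)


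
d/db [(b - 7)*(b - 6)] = 2*b - 13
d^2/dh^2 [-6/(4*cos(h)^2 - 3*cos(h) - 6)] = 6*(-64*sin(h)^4 + 137*sin(h)^2 - 27*cos(h) + 9*cos(3*h) - 7)/(4*sin(h)^2 + 3*cos(h) + 2)^3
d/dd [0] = 0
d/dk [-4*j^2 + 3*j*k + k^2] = 3*j + 2*k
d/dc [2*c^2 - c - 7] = 4*c - 1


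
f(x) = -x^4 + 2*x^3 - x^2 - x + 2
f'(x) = -4*x^3 + 6*x^2 - 2*x - 1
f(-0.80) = 0.73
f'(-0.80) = 6.49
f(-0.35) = 2.13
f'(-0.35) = 0.61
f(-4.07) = -419.73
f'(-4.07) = 376.21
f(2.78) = -25.27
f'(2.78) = -46.13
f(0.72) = 1.24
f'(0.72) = -0.82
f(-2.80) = -108.41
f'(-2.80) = 139.45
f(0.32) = 1.63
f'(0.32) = -1.16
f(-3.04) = -145.80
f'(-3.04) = 172.91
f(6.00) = -904.00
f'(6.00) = -661.00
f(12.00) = -17434.00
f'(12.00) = -6073.00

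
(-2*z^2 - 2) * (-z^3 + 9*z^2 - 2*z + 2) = 2*z^5 - 18*z^4 + 6*z^3 - 22*z^2 + 4*z - 4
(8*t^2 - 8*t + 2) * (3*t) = 24*t^3 - 24*t^2 + 6*t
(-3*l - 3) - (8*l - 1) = -11*l - 2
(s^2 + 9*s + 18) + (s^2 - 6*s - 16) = 2*s^2 + 3*s + 2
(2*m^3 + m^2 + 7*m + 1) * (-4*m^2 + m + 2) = -8*m^5 - 2*m^4 - 23*m^3 + 5*m^2 + 15*m + 2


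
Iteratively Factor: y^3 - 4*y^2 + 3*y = (y)*(y^2 - 4*y + 3) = y*(y - 1)*(y - 3)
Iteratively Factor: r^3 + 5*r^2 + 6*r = (r)*(r^2 + 5*r + 6) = r*(r + 2)*(r + 3)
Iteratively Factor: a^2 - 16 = (a - 4)*(a + 4)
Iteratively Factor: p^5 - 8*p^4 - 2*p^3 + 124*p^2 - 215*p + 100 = (p - 1)*(p^4 - 7*p^3 - 9*p^2 + 115*p - 100) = (p - 5)*(p - 1)*(p^3 - 2*p^2 - 19*p + 20) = (p - 5)*(p - 1)^2*(p^2 - p - 20) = (p - 5)*(p - 1)^2*(p + 4)*(p - 5)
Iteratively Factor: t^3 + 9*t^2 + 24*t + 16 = (t + 4)*(t^2 + 5*t + 4) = (t + 1)*(t + 4)*(t + 4)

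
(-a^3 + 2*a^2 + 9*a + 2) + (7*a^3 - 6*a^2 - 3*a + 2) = 6*a^3 - 4*a^2 + 6*a + 4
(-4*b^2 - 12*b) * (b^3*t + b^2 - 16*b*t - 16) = -4*b^5*t - 12*b^4*t - 4*b^4 + 64*b^3*t - 12*b^3 + 192*b^2*t + 64*b^2 + 192*b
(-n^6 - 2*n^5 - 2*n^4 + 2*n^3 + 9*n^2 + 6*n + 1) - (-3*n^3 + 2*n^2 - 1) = -n^6 - 2*n^5 - 2*n^4 + 5*n^3 + 7*n^2 + 6*n + 2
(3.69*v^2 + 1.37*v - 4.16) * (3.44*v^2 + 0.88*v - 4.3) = 12.6936*v^4 + 7.96*v^3 - 28.9718*v^2 - 9.5518*v + 17.888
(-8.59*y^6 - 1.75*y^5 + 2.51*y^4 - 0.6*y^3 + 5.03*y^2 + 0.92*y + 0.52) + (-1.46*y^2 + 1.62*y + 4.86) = -8.59*y^6 - 1.75*y^5 + 2.51*y^4 - 0.6*y^3 + 3.57*y^2 + 2.54*y + 5.38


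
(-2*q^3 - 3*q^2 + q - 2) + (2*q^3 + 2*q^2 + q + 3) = -q^2 + 2*q + 1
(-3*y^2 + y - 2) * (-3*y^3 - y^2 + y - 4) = 9*y^5 + 2*y^3 + 15*y^2 - 6*y + 8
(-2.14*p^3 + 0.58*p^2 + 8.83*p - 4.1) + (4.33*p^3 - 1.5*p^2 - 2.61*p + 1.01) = 2.19*p^3 - 0.92*p^2 + 6.22*p - 3.09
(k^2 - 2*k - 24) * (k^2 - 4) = k^4 - 2*k^3 - 28*k^2 + 8*k + 96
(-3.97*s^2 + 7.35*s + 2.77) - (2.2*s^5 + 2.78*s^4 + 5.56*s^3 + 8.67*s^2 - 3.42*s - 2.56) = -2.2*s^5 - 2.78*s^4 - 5.56*s^3 - 12.64*s^2 + 10.77*s + 5.33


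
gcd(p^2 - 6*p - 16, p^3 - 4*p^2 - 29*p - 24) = p - 8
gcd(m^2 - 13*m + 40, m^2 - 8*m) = m - 8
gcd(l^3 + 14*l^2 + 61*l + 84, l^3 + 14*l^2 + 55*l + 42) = l + 7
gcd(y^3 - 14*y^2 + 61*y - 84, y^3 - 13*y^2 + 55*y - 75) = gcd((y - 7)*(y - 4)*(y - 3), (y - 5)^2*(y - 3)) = y - 3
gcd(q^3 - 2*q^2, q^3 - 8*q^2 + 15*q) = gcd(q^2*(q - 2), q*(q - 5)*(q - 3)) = q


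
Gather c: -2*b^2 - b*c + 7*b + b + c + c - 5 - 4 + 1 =-2*b^2 + 8*b + c*(2 - b) - 8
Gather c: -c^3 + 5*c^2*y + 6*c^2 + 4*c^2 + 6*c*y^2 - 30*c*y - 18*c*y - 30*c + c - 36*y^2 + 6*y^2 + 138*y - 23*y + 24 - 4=-c^3 + c^2*(5*y + 10) + c*(6*y^2 - 48*y - 29) - 30*y^2 + 115*y + 20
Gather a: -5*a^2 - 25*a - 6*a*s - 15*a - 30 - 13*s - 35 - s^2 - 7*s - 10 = -5*a^2 + a*(-6*s - 40) - s^2 - 20*s - 75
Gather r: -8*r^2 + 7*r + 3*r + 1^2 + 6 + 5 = -8*r^2 + 10*r + 12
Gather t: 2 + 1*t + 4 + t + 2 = 2*t + 8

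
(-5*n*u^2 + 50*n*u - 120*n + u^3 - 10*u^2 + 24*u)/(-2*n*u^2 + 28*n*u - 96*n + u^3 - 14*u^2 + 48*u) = (-5*n*u + 20*n + u^2 - 4*u)/(-2*n*u + 16*n + u^2 - 8*u)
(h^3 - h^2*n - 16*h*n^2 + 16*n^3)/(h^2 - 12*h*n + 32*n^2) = (h^2 + 3*h*n - 4*n^2)/(h - 8*n)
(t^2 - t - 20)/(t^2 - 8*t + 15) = (t + 4)/(t - 3)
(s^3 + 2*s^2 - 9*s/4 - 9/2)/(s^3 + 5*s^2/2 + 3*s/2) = (s^2 + s/2 - 3)/(s*(s + 1))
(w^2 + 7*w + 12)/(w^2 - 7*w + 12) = (w^2 + 7*w + 12)/(w^2 - 7*w + 12)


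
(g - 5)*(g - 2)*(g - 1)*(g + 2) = g^4 - 6*g^3 + g^2 + 24*g - 20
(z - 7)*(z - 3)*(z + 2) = z^3 - 8*z^2 + z + 42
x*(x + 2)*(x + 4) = x^3 + 6*x^2 + 8*x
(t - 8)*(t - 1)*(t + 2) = t^3 - 7*t^2 - 10*t + 16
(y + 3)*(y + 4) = y^2 + 7*y + 12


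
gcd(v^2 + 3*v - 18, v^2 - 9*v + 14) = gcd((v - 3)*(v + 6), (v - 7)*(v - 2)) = 1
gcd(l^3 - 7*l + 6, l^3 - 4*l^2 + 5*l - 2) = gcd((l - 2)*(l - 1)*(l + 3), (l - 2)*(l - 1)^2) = l^2 - 3*l + 2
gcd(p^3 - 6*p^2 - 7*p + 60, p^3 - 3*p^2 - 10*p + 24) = p^2 - p - 12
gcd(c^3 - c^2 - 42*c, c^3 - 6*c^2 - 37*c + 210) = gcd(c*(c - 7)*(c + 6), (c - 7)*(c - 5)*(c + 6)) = c^2 - c - 42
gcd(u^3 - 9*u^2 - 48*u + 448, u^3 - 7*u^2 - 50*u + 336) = u^2 - u - 56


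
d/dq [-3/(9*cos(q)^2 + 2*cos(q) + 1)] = -6*(9*cos(q) + 1)*sin(q)/(9*cos(q)^2 + 2*cos(q) + 1)^2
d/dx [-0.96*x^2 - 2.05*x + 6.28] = -1.92*x - 2.05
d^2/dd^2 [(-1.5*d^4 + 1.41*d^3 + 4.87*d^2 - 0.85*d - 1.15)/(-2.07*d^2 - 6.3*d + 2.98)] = (12.8547*d^6 + 117.369*d^5 + 301.6926*d^4 - 445.593582*d^3 + 167.994558*d^2 + 46.3145760000001*d + 50.895484)/(8.869743*d^6 + 80.98461*d^5 + 208.167894*d^4 + 16.87392*d^3 - 299.681316*d^2 + 167.83956*d - 26.463592)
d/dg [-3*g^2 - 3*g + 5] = -6*g - 3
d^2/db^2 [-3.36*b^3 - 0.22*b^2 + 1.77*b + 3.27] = -20.16*b - 0.44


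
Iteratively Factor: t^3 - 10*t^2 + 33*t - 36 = (t - 3)*(t^2 - 7*t + 12) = (t - 4)*(t - 3)*(t - 3)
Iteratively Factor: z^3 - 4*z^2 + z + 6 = (z - 2)*(z^2 - 2*z - 3) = (z - 2)*(z + 1)*(z - 3)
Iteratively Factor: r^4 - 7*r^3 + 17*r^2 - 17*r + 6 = (r - 1)*(r^3 - 6*r^2 + 11*r - 6) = (r - 1)^2*(r^2 - 5*r + 6) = (r - 3)*(r - 1)^2*(r - 2)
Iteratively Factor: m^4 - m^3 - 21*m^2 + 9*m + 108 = (m - 4)*(m^3 + 3*m^2 - 9*m - 27) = (m - 4)*(m + 3)*(m^2 - 9) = (m - 4)*(m - 3)*(m + 3)*(m + 3)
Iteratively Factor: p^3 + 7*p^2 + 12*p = (p + 4)*(p^2 + 3*p) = (p + 3)*(p + 4)*(p)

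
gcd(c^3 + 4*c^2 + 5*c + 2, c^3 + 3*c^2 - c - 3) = c + 1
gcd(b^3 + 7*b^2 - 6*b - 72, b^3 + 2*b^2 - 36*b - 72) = b + 6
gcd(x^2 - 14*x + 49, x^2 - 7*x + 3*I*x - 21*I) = x - 7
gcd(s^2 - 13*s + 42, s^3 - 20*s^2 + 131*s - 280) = s - 7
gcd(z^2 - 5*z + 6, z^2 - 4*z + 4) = z - 2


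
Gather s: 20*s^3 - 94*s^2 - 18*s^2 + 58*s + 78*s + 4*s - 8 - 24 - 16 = 20*s^3 - 112*s^2 + 140*s - 48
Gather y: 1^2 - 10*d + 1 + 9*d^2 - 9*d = 9*d^2 - 19*d + 2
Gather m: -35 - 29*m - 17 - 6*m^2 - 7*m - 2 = -6*m^2 - 36*m - 54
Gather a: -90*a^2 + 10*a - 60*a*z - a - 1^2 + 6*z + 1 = -90*a^2 + a*(9 - 60*z) + 6*z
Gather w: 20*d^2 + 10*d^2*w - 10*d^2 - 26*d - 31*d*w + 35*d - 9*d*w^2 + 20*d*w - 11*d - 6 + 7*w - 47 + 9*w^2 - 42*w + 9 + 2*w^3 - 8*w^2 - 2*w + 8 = 10*d^2 - 2*d + 2*w^3 + w^2*(1 - 9*d) + w*(10*d^2 - 11*d - 37) - 36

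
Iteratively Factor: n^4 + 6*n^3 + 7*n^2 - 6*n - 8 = (n + 1)*(n^3 + 5*n^2 + 2*n - 8) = (n + 1)*(n + 4)*(n^2 + n - 2) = (n - 1)*(n + 1)*(n + 4)*(n + 2)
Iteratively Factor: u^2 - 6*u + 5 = (u - 5)*(u - 1)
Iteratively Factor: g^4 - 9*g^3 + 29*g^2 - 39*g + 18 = (g - 3)*(g^3 - 6*g^2 + 11*g - 6) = (g - 3)*(g - 1)*(g^2 - 5*g + 6) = (g - 3)^2*(g - 1)*(g - 2)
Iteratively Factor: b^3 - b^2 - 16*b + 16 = (b - 4)*(b^2 + 3*b - 4) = (b - 4)*(b - 1)*(b + 4)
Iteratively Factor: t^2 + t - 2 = (t + 2)*(t - 1)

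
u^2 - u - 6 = (u - 3)*(u + 2)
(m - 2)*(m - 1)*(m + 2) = m^3 - m^2 - 4*m + 4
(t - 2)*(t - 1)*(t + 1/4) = t^3 - 11*t^2/4 + 5*t/4 + 1/2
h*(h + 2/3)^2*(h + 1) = h^4 + 7*h^3/3 + 16*h^2/9 + 4*h/9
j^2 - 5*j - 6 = (j - 6)*(j + 1)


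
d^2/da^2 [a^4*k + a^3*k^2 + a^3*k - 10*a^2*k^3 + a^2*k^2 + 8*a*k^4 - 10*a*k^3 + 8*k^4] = 2*k*(6*a^2 + 3*a*k + 3*a - 10*k^2 + k)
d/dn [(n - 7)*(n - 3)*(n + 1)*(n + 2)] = 4*n^3 - 21*n^2 - 14*n + 43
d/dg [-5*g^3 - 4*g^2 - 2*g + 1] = -15*g^2 - 8*g - 2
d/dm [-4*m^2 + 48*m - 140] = 48 - 8*m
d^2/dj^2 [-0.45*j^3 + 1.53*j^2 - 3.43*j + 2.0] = 3.06 - 2.7*j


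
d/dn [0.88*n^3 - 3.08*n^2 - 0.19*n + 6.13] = 2.64*n^2 - 6.16*n - 0.19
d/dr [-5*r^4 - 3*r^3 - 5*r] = -20*r^3 - 9*r^2 - 5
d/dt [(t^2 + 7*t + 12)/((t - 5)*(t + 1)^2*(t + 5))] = (-2*t^4 - 21*t^3 - 55*t^2 + 101*t + 425)/(t^7 + 3*t^6 - 47*t^5 - 149*t^4 + 475*t^3 + 1825*t^2 + 1875*t + 625)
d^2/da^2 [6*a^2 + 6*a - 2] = 12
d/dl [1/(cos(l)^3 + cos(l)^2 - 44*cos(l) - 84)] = (3*cos(l)^2 + 2*cos(l) - 44)*sin(l)/(cos(l)^3 + cos(l)^2 - 44*cos(l) - 84)^2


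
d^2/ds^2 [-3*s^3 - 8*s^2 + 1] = -18*s - 16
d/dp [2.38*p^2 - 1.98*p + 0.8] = 4.76*p - 1.98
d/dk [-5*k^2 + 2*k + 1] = 2 - 10*k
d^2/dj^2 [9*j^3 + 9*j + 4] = 54*j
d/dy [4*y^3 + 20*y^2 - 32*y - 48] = 12*y^2 + 40*y - 32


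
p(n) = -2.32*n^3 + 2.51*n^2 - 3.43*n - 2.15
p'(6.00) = -223.87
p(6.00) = -433.49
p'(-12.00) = -1065.91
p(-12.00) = 4409.41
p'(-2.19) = -47.80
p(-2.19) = 41.77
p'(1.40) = -10.04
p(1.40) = -8.40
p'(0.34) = -2.53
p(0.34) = -3.12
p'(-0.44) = -6.99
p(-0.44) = 0.04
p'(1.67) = -14.46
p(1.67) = -11.68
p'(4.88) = -144.68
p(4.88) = -228.73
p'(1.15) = -6.86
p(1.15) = -6.30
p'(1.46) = -10.94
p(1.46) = -9.03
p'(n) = -6.96*n^2 + 5.02*n - 3.43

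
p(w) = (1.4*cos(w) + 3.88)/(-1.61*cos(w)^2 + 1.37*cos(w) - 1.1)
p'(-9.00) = -0.50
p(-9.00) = -0.71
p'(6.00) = 1.25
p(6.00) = -4.12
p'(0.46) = -2.01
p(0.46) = -4.41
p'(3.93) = -1.26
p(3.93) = -1.01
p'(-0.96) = 1.21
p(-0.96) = -5.55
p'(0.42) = -1.85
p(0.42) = -4.33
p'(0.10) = -0.44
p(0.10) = -3.96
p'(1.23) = 3.39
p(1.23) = -5.29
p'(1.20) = 2.85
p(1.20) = -5.38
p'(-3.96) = 1.35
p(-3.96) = -1.05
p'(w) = (-3.22*sin(w)*cos(w) + 1.37*sin(w))*(1.4*cos(w) + 3.88)/(-1.61*cos(w)^2 + 1.37*cos(w) - 1.1)^2 - 1.4*sin(w)/(-1.61*cos(w)^2 + 1.37*cos(w) - 1.1) = (-2.254*cos(w)^2 - 12.4936*cos(w) + 6.8556)*sin(w)/(2.5921*cos(w)^4 - 4.4114*cos(w)^3 + 5.4189*cos(w)^2 - 3.014*cos(w) + 1.21)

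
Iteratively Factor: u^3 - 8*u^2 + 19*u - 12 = (u - 1)*(u^2 - 7*u + 12) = (u - 3)*(u - 1)*(u - 4)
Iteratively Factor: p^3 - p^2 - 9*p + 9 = (p - 1)*(p^2 - 9) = (p - 3)*(p - 1)*(p + 3)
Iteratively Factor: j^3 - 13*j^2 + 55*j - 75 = (j - 3)*(j^2 - 10*j + 25) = (j - 5)*(j - 3)*(j - 5)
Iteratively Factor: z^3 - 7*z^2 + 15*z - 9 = (z - 3)*(z^2 - 4*z + 3) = (z - 3)*(z - 1)*(z - 3)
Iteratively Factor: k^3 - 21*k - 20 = (k + 1)*(k^2 - k - 20) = (k + 1)*(k + 4)*(k - 5)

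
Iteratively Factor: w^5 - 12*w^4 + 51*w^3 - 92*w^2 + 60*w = (w - 3)*(w^4 - 9*w^3 + 24*w^2 - 20*w) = (w - 3)*(w - 2)*(w^3 - 7*w^2 + 10*w) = (w - 3)*(w - 2)^2*(w^2 - 5*w) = (w - 5)*(w - 3)*(w - 2)^2*(w)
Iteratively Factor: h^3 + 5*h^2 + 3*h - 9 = (h + 3)*(h^2 + 2*h - 3) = (h - 1)*(h + 3)*(h + 3)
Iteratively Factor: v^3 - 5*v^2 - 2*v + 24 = (v + 2)*(v^2 - 7*v + 12) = (v - 3)*(v + 2)*(v - 4)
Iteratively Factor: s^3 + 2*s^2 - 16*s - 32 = (s + 4)*(s^2 - 2*s - 8) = (s + 2)*(s + 4)*(s - 4)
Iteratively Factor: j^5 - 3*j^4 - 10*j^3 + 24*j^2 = (j - 4)*(j^4 + j^3 - 6*j^2) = (j - 4)*(j + 3)*(j^3 - 2*j^2) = (j - 4)*(j - 2)*(j + 3)*(j^2) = j*(j - 4)*(j - 2)*(j + 3)*(j)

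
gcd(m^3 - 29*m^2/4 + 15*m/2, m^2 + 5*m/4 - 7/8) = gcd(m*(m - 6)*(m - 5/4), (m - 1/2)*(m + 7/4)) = 1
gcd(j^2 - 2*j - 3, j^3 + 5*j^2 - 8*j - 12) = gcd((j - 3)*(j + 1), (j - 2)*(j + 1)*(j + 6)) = j + 1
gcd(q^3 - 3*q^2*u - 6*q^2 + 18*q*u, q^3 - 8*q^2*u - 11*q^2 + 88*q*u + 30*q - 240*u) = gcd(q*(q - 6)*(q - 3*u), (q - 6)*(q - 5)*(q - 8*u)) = q - 6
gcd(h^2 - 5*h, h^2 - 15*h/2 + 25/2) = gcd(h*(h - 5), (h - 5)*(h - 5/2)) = h - 5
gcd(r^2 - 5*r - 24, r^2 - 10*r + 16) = r - 8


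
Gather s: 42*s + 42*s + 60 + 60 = 84*s + 120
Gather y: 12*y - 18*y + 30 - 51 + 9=-6*y - 12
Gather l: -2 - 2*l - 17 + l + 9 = -l - 10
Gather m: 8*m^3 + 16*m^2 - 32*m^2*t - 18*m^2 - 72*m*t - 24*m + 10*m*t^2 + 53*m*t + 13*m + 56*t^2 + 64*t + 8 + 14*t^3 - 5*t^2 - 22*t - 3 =8*m^3 + m^2*(-32*t - 2) + m*(10*t^2 - 19*t - 11) + 14*t^3 + 51*t^2 + 42*t + 5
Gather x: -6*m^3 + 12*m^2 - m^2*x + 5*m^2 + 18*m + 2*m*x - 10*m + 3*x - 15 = -6*m^3 + 17*m^2 + 8*m + x*(-m^2 + 2*m + 3) - 15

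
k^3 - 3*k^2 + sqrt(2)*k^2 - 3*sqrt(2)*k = k*(k - 3)*(k + sqrt(2))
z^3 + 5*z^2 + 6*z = z*(z + 2)*(z + 3)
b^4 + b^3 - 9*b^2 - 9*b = b*(b - 3)*(b + 1)*(b + 3)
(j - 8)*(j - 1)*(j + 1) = j^3 - 8*j^2 - j + 8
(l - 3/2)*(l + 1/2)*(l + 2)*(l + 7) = l^4 + 8*l^3 + 17*l^2/4 - 83*l/4 - 21/2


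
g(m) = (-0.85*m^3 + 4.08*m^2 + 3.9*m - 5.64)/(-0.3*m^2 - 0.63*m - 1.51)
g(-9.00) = -45.15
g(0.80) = 0.16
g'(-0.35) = -2.10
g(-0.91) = 4.36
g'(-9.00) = 3.01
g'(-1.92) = 12.96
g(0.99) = -0.57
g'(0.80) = -4.07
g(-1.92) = -5.64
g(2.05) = -3.00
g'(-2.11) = 12.87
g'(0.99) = -3.61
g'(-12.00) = 2.88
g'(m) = (0.6*m + 0.63)*(-0.85*m^3 + 4.08*m^2 + 3.9*m - 5.64)/(-0.3*m^2 - 0.63*m - 1.51)^2 + (-2.55*m^2 + 8.16*m + 3.9)/(-0.3*m^2 - 0.63*m - 1.51) = (0.255*m^4 + 1.071*m^3 + 2.4501*m^2 - 15.7056*m - 9.4422)/(0.09*m^4 + 0.378*m^3 + 1.3029*m^2 + 1.9026*m + 2.2801)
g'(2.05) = -1.07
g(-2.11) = -8.10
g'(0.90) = -3.84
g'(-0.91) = 4.45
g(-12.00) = -53.94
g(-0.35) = 4.88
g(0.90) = -0.24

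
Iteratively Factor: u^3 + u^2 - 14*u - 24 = (u + 2)*(u^2 - u - 12) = (u + 2)*(u + 3)*(u - 4)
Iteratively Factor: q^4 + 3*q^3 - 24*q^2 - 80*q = (q)*(q^3 + 3*q^2 - 24*q - 80) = q*(q + 4)*(q^2 - q - 20) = q*(q + 4)^2*(q - 5)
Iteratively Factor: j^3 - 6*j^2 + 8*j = (j - 4)*(j^2 - 2*j) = j*(j - 4)*(j - 2)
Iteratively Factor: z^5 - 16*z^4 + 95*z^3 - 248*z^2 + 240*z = (z)*(z^4 - 16*z^3 + 95*z^2 - 248*z + 240) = z*(z - 3)*(z^3 - 13*z^2 + 56*z - 80) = z*(z - 4)*(z - 3)*(z^2 - 9*z + 20) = z*(z - 5)*(z - 4)*(z - 3)*(z - 4)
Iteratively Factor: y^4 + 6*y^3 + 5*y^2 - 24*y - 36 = (y + 3)*(y^3 + 3*y^2 - 4*y - 12) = (y + 2)*(y + 3)*(y^2 + y - 6) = (y - 2)*(y + 2)*(y + 3)*(y + 3)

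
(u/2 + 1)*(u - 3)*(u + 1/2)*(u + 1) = u^4/2 + u^3/4 - 7*u^2/2 - 19*u/4 - 3/2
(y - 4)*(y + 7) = y^2 + 3*y - 28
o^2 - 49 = (o - 7)*(o + 7)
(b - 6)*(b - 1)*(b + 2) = b^3 - 5*b^2 - 8*b + 12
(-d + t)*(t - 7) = -d*t + 7*d + t^2 - 7*t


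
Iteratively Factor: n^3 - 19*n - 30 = (n + 2)*(n^2 - 2*n - 15) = (n + 2)*(n + 3)*(n - 5)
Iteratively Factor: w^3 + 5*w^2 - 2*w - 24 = (w - 2)*(w^2 + 7*w + 12) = (w - 2)*(w + 4)*(w + 3)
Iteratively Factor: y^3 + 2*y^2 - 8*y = (y - 2)*(y^2 + 4*y) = (y - 2)*(y + 4)*(y)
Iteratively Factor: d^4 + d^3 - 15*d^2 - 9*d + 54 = (d + 3)*(d^3 - 2*d^2 - 9*d + 18) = (d - 3)*(d + 3)*(d^2 + d - 6) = (d - 3)*(d - 2)*(d + 3)*(d + 3)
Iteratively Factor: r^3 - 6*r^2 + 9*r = (r)*(r^2 - 6*r + 9) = r*(r - 3)*(r - 3)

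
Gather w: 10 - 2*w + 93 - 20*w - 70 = 33 - 22*w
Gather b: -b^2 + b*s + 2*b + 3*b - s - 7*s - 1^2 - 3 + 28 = -b^2 + b*(s + 5) - 8*s + 24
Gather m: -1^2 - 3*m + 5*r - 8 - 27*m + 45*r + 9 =-30*m + 50*r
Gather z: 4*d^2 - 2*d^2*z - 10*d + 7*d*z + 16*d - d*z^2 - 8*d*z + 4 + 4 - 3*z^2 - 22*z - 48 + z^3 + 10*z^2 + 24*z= 4*d^2 + 6*d + z^3 + z^2*(7 - d) + z*(-2*d^2 - d + 2) - 40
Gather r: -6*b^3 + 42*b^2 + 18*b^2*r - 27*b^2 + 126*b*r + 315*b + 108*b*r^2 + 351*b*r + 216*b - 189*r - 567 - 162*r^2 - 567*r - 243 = -6*b^3 + 15*b^2 + 531*b + r^2*(108*b - 162) + r*(18*b^2 + 477*b - 756) - 810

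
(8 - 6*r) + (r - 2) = 6 - 5*r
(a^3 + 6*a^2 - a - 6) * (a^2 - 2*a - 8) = a^5 + 4*a^4 - 21*a^3 - 52*a^2 + 20*a + 48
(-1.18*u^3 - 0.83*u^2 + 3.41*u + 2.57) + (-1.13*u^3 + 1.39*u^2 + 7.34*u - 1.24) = -2.31*u^3 + 0.56*u^2 + 10.75*u + 1.33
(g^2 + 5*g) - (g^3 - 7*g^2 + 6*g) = -g^3 + 8*g^2 - g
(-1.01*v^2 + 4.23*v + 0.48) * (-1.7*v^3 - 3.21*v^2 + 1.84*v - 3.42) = 1.717*v^5 - 3.9489*v^4 - 16.2527*v^3 + 9.6966*v^2 - 13.5834*v - 1.6416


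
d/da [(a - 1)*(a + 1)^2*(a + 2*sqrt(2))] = (a + 1)*((a - 1)*(a + 1) + 2*(a - 1)*(a + 2*sqrt(2)) + (a + 1)*(a + 2*sqrt(2)))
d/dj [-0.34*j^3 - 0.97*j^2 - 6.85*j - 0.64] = -1.02*j^2 - 1.94*j - 6.85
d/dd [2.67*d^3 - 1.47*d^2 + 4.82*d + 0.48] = 8.01*d^2 - 2.94*d + 4.82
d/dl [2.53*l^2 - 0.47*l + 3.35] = 5.06*l - 0.47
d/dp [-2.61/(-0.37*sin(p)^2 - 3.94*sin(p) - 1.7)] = -(1.9314*sin(p) + 10.2834)*cos(p)/(0.37*sin(p)^2 + 3.94*sin(p) + 1.7)^2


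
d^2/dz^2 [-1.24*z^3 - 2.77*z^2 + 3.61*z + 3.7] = -7.44*z - 5.54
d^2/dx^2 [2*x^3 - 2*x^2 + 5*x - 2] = 12*x - 4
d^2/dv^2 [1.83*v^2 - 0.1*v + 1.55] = 3.66000000000000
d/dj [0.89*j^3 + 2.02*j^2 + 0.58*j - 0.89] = 2.67*j^2 + 4.04*j + 0.58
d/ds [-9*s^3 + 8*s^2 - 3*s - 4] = -27*s^2 + 16*s - 3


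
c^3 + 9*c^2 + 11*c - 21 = (c - 1)*(c + 3)*(c + 7)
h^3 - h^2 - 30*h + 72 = (h - 4)*(h - 3)*(h + 6)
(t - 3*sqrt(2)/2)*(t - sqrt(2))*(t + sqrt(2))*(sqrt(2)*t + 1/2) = sqrt(2)*t^4 - 5*t^3/2 - 11*sqrt(2)*t^2/4 + 5*t + 3*sqrt(2)/2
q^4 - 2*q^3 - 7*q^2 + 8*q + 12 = (q - 3)*(q - 2)*(q + 1)*(q + 2)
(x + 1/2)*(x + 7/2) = x^2 + 4*x + 7/4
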